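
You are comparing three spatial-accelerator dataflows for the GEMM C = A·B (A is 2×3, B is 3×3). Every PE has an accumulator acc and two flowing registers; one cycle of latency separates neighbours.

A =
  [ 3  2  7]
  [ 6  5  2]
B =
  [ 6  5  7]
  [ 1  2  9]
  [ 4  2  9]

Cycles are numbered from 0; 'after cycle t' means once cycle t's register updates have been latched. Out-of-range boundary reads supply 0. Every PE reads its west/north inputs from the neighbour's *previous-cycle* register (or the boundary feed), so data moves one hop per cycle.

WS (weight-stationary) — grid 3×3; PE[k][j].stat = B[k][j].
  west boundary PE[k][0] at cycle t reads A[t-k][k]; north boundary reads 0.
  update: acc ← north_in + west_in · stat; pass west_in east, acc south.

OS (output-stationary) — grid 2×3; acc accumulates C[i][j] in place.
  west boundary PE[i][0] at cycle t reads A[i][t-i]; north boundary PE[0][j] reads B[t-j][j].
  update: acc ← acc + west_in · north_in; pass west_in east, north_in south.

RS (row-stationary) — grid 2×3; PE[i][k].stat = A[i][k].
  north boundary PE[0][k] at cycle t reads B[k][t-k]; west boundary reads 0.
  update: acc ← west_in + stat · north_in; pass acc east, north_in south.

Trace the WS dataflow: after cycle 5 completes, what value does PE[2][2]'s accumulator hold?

WS (3×3). Following PE[2][2] plus its west/north inputs:
  c0 r1c2: 0 / 0 / 0
  c0 r2c1: 0 / 0 / 0
  c0 r2c2: 0 / 0 / 0
  c1 r1c2: 0 / 0 / 0
  c1 r2c1: 0 / 0 / 0
  c1 r2c2: 0 / 0 / 0
  c2 r1c2: 0 / 0 / 0
  c2 r2c1: 0 / 0 / 0
  c2 r2c2: 0 / 0 / 0
  c3 r1c2: 39 / 2 / 39
  c3 r2c1: 33 / 7 / 33
  c3 r2c2: 0 / 0 / 0
  c4 r1c2: 87 / 5 / 87
  c4 r2c1: 44 / 2 / 44
  c4 r2c2: 102 / 7 / 102
  c5 r1c2: 0 / 0 / 0
  c5 r2c1: 0 / 0 / 0
  c5 r2c2: 105 / 2 / 105

PE[2][2].acc = 105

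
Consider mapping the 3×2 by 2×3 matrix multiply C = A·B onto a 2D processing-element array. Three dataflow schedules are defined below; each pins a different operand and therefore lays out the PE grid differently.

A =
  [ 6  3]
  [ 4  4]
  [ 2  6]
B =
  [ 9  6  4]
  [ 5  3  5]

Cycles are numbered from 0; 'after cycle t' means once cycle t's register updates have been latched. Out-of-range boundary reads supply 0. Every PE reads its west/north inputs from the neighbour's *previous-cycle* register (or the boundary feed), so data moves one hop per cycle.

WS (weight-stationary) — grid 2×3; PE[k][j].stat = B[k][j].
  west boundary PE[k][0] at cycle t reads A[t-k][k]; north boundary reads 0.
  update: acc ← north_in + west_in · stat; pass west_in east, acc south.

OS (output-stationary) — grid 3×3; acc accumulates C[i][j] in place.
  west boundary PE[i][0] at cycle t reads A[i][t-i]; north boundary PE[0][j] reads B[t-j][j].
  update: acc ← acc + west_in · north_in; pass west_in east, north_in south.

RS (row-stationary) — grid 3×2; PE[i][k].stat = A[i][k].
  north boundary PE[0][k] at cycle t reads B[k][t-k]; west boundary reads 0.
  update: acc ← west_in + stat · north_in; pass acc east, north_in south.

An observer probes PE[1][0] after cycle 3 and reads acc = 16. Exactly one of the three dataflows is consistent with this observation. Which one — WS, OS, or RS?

dataflow = RS

WS [2×3] PE[1][0] across cycles:
  step 0 · PE1,0: acc=0; fwd→0 fwd↓0
  step 1 · PE1,0: acc=69; fwd→3 fwd↓69
  step 2 · PE1,0: acc=56; fwd→4 fwd↓56
  step 3 · PE1,0: acc=48; fwd→6 fwd↓48
OS [3×3] PE[1][0] across cycles:
  step 0 · PE1,0: acc=0; fwd→0 fwd↓0
  step 1 · PE1,0: acc=36; fwd→4 fwd↓9
  step 2 · PE1,0: acc=56; fwd→4 fwd↓5
  step 3 · PE1,0: acc=56; fwd→0 fwd↓0
RS [3×2] PE[1][0] across cycles:
  step 0 · PE1,0: acc=0; fwd→0 fwd↓0
  step 1 · PE1,0: acc=36; fwd→36 fwd↓9
  step 2 · PE1,0: acc=24; fwd→24 fwd↓6
  step 3 · PE1,0: acc=16; fwd→16 fwd↓4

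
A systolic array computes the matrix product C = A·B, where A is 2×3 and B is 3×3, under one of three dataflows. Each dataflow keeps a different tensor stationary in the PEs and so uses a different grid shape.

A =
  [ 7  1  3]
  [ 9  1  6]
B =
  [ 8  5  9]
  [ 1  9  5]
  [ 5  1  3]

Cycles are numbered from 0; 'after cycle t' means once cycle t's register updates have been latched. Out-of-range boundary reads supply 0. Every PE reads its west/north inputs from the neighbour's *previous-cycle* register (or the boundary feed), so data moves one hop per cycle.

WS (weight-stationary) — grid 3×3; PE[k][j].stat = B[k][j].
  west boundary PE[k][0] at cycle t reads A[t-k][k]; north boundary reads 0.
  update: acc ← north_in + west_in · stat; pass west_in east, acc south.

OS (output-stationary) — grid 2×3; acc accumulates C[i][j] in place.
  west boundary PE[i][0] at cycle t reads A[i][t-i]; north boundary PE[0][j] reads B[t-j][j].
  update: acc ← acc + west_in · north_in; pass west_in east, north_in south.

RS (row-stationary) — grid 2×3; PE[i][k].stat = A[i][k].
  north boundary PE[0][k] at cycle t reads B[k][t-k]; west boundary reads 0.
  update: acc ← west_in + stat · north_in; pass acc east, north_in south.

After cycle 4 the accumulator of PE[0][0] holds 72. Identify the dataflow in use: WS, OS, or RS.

WS (3×3 grid), PE[0][0]:
  step 0 · PE0,0: acc=56; fwd→7 fwd↓56
  step 1 · PE0,0: acc=72; fwd→9 fwd↓72
  step 2 · PE0,0: acc=0; fwd→0 fwd↓0
  step 3 · PE0,0: acc=0; fwd→0 fwd↓0
  step 4 · PE0,0: acc=0; fwd→0 fwd↓0
OS (2×3 grid), PE[0][0]:
  step 0 · PE0,0: acc=56; fwd→7 fwd↓8
  step 1 · PE0,0: acc=57; fwd→1 fwd↓1
  step 2 · PE0,0: acc=72; fwd→3 fwd↓5
  step 3 · PE0,0: acc=72; fwd→0 fwd↓0
  step 4 · PE0,0: acc=72; fwd→0 fwd↓0
RS (2×3 grid), PE[0][0]:
  step 0 · PE0,0: acc=56; fwd→56 fwd↓8
  step 1 · PE0,0: acc=35; fwd→35 fwd↓5
  step 2 · PE0,0: acc=63; fwd→63 fwd↓9
  step 3 · PE0,0: acc=0; fwd→0 fwd↓0
  step 4 · PE0,0: acc=0; fwd→0 fwd↓0

dataflow = OS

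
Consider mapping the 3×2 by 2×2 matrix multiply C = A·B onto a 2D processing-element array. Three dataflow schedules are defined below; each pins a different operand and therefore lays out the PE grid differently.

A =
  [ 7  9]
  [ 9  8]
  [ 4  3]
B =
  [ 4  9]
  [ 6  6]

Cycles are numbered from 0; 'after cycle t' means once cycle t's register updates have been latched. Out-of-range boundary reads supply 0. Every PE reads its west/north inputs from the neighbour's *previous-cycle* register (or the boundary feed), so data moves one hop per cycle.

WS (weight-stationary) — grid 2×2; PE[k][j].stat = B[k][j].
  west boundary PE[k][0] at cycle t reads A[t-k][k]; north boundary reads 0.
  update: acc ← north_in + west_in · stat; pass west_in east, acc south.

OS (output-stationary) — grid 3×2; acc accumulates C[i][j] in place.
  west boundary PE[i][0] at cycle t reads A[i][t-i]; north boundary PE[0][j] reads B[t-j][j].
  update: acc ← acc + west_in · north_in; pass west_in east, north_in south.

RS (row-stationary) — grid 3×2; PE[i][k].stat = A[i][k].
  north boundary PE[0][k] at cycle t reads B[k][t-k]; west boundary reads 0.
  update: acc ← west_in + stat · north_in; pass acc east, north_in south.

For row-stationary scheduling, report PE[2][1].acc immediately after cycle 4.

PE[2][1].acc = 54

Tracing RS — 3×2 array, target PE[2][1]:
  @0  [1,1]  acc 0  |  →0  ↓0
  @0  [2,0]  acc 0  |  →0  ↓0
  @0  [2,1]  acc 0  |  →0  ↓0
  @1  [1,1]  acc 0  |  →0  ↓0
  @1  [2,0]  acc 0  |  →0  ↓0
  @1  [2,1]  acc 0  |  →0  ↓0
  @2  [1,1]  acc 84  |  →84  ↓6
  @2  [2,0]  acc 16  |  →16  ↓4
  @2  [2,1]  acc 0  |  →0  ↓0
  @3  [1,1]  acc 129  |  →129  ↓6
  @3  [2,0]  acc 36  |  →36  ↓9
  @3  [2,1]  acc 34  |  →34  ↓6
  @4  [1,1]  acc 0  |  →0  ↓0
  @4  [2,0]  acc 0  |  →0  ↓0
  @4  [2,1]  acc 54  |  →54  ↓6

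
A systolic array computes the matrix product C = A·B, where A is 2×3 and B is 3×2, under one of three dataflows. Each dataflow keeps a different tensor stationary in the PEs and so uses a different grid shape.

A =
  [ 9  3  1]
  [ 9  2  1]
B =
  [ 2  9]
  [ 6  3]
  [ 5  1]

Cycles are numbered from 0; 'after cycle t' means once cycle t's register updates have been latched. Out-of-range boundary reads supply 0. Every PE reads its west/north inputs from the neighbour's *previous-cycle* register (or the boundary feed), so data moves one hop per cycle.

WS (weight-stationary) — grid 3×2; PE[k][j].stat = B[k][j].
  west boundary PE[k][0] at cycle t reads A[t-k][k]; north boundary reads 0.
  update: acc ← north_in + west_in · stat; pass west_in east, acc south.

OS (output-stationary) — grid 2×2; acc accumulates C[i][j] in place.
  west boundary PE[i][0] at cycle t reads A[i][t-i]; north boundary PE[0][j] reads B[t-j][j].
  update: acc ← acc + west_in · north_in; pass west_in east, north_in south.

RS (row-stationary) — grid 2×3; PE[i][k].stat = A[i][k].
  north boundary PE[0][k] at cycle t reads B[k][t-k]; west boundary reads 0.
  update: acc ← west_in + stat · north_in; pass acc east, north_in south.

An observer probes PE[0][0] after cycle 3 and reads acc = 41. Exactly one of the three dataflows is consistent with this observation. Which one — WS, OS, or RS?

— WS: 3×2; PE[0][0] trace:
  step 0 · PE0,0: acc=18; fwd→9 fwd↓18
  step 1 · PE0,0: acc=18; fwd→9 fwd↓18
  step 2 · PE0,0: acc=0; fwd→0 fwd↓0
  step 3 · PE0,0: acc=0; fwd→0 fwd↓0
— OS: 2×2; PE[0][0] trace:
  step 0 · PE0,0: acc=18; fwd→9 fwd↓2
  step 1 · PE0,0: acc=36; fwd→3 fwd↓6
  step 2 · PE0,0: acc=41; fwd→1 fwd↓5
  step 3 · PE0,0: acc=41; fwd→0 fwd↓0
— RS: 2×3; PE[0][0] trace:
  step 0 · PE0,0: acc=18; fwd→18 fwd↓2
  step 1 · PE0,0: acc=81; fwd→81 fwd↓9
  step 2 · PE0,0: acc=0; fwd→0 fwd↓0
  step 3 · PE0,0: acc=0; fwd→0 fwd↓0

dataflow = OS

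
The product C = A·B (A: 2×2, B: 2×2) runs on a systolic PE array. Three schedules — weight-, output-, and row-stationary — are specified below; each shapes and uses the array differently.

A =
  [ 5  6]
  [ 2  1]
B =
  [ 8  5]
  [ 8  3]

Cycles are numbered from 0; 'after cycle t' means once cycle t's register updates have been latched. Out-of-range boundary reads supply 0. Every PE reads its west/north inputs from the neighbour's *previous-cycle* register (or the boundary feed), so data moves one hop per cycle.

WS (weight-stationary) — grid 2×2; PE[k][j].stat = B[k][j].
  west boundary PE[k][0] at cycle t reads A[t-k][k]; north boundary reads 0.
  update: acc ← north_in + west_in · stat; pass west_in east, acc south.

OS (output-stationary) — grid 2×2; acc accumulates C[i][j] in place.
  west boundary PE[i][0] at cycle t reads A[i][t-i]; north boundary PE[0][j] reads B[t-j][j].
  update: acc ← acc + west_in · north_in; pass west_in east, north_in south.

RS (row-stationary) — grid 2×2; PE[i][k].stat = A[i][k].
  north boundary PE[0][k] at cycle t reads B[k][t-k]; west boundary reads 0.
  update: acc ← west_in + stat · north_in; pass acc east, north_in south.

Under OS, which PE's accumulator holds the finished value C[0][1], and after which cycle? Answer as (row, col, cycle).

OS: C[0][1] accumulates in PE[0][1]:
  cycle 0: PE[0][1] → acc 0, east 0, south 0
  cycle 1: PE[0][1] → acc 25, east 5, south 5
  cycle 2: PE[0][1] → acc 43, east 6, south 3

(row, col, cycle) = (0, 1, 2)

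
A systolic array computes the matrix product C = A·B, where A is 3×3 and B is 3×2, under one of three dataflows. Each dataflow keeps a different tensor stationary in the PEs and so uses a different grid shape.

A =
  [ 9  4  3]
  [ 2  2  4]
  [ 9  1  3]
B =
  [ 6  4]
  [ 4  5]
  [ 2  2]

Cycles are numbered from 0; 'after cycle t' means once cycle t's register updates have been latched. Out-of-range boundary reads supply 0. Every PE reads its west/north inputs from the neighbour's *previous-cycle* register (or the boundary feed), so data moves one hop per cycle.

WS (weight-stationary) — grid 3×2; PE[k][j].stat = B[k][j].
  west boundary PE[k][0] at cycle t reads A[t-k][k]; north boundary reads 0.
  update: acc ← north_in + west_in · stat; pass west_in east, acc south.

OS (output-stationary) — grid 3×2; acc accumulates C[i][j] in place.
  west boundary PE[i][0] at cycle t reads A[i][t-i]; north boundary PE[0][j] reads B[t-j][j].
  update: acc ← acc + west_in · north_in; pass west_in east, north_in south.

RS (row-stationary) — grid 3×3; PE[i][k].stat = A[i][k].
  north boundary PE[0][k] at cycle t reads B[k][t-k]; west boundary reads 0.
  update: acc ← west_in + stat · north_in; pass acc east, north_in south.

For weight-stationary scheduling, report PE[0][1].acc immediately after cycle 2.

WS 3×2: PE[0][1] cycle-by-cycle (with neighbour feeds):
  @0  [0,0]  acc 54  |  →9  ↓54
  @0  [0,1]  acc 0  |  →0  ↓0
  @1  [0,0]  acc 12  |  →2  ↓12
  @1  [0,1]  acc 36  |  →9  ↓36
  @2  [0,0]  acc 54  |  →9  ↓54
  @2  [0,1]  acc 8  |  →2  ↓8

PE[0][1].acc = 8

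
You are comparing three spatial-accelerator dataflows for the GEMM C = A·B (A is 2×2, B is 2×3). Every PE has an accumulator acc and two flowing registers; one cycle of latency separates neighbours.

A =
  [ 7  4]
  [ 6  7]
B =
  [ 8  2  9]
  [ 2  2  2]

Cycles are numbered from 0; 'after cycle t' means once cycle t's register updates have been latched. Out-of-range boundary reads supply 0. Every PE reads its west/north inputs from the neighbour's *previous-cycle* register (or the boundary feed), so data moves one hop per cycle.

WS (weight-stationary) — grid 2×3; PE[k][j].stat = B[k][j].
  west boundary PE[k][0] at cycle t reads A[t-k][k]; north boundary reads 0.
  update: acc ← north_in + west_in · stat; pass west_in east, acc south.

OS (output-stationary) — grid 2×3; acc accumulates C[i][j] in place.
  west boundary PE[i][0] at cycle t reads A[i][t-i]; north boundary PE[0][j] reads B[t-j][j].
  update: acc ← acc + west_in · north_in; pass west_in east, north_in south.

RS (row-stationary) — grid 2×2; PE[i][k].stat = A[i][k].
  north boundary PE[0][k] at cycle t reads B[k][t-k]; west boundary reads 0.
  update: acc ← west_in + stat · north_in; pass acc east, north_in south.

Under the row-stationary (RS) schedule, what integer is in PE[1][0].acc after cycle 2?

RS 2×2: PE[1][0] cycle-by-cycle (with neighbour feeds):
  cycle 0: PE[0][0] → acc 56, east 56, south 8
  cycle 0: PE[1][0] → acc 0, east 0, south 0
  cycle 1: PE[0][0] → acc 14, east 14, south 2
  cycle 1: PE[1][0] → acc 48, east 48, south 8
  cycle 2: PE[0][0] → acc 63, east 63, south 9
  cycle 2: PE[1][0] → acc 12, east 12, south 2

PE[1][0].acc = 12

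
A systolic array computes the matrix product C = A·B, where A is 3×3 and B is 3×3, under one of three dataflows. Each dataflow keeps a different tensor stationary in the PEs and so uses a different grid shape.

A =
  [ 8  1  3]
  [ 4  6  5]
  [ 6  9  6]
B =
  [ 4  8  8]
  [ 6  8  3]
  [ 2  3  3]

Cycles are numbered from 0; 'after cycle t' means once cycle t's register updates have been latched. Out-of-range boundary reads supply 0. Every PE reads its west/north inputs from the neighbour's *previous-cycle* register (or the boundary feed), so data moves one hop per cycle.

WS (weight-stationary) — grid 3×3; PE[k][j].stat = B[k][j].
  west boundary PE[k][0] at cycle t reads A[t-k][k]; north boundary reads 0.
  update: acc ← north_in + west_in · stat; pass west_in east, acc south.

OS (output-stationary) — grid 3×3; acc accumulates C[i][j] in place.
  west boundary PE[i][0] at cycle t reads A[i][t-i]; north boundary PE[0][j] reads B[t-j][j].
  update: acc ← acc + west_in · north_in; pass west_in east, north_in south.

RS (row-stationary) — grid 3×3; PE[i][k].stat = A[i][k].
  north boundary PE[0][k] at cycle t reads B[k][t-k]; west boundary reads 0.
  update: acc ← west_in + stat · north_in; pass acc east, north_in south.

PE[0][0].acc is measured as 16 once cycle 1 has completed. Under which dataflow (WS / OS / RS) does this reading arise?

dataflow = WS

— WS: 3×3; PE[0][0] trace:
  @0  [0,0]  acc 32  |  →8  ↓32
  @1  [0,0]  acc 16  |  →4  ↓16
— OS: 3×3; PE[0][0] trace:
  @0  [0,0]  acc 32  |  →8  ↓4
  @1  [0,0]  acc 38  |  →1  ↓6
— RS: 3×3; PE[0][0] trace:
  @0  [0,0]  acc 32  |  →32  ↓4
  @1  [0,0]  acc 64  |  →64  ↓8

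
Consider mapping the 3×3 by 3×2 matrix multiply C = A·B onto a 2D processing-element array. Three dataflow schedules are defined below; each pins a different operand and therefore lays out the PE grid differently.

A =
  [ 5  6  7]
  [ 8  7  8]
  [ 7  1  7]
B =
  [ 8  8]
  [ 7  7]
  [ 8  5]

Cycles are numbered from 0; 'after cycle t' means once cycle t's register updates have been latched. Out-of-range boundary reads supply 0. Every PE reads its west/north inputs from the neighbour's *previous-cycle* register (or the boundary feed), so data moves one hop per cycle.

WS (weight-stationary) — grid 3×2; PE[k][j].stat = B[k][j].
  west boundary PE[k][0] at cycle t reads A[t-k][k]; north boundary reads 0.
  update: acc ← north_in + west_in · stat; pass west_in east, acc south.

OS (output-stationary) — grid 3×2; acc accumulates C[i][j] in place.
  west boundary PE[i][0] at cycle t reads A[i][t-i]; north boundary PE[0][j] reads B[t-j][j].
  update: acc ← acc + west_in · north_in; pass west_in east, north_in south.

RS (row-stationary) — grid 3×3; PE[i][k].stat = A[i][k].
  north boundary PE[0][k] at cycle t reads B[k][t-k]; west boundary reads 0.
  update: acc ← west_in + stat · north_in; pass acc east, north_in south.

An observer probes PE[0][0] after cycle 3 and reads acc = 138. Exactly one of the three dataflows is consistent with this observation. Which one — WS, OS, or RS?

dataflow = OS

WS [3×2] PE[0][0] across cycles:
  c0 r0c0: 40 / 5 / 40
  c1 r0c0: 64 / 8 / 64
  c2 r0c0: 56 / 7 / 56
  c3 r0c0: 0 / 0 / 0
OS [3×2] PE[0][0] across cycles:
  c0 r0c0: 40 / 5 / 8
  c1 r0c0: 82 / 6 / 7
  c2 r0c0: 138 / 7 / 8
  c3 r0c0: 138 / 0 / 0
RS [3×3] PE[0][0] across cycles:
  c0 r0c0: 40 / 40 / 8
  c1 r0c0: 40 / 40 / 8
  c2 r0c0: 0 / 0 / 0
  c3 r0c0: 0 / 0 / 0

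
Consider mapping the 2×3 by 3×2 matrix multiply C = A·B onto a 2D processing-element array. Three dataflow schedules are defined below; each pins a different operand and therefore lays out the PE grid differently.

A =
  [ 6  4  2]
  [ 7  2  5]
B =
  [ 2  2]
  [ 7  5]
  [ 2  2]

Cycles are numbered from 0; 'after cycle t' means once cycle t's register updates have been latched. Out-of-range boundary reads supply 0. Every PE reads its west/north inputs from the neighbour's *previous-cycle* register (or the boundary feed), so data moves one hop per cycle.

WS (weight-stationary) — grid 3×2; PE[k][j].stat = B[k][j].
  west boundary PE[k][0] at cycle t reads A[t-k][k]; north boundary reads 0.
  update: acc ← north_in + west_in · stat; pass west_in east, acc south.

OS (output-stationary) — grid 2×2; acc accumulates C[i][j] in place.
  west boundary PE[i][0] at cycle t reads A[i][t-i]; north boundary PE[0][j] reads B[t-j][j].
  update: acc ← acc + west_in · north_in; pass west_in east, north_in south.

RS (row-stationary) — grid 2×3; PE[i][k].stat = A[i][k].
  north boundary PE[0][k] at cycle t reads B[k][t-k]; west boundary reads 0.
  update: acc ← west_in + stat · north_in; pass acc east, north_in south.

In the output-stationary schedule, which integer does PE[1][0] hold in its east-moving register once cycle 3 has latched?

OS (2×2). Following PE[1][0] plus its west/north inputs:
  @0  [0,0]  acc 12  |  →6  ↓2
  @0  [1,0]  acc 0  |  →0  ↓0
  @1  [0,0]  acc 40  |  →4  ↓7
  @1  [1,0]  acc 14  |  →7  ↓2
  @2  [0,0]  acc 44  |  →2  ↓2
  @2  [1,0]  acc 28  |  →2  ↓7
  @3  [0,0]  acc 44  |  →0  ↓0
  @3  [1,0]  acc 38  |  →5  ↓2

register = 5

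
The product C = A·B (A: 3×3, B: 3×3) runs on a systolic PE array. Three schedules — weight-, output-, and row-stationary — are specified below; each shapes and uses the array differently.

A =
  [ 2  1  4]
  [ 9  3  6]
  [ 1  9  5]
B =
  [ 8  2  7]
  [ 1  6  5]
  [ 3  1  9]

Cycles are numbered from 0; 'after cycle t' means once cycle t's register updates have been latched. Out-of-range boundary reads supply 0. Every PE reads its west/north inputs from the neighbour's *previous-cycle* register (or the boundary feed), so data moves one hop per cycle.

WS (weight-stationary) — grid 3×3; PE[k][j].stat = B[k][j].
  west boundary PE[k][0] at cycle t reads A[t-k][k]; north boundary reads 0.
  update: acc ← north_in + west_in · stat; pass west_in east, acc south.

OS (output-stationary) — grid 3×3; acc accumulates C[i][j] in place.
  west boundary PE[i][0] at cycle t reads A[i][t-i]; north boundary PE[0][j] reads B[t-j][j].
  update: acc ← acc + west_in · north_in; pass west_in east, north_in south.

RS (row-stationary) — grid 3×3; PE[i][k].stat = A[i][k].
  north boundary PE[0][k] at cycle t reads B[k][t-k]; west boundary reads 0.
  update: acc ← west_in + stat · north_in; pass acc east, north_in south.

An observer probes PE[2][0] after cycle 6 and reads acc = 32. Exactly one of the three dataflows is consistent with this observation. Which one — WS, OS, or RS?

dataflow = OS

WS [3×3] PE[2][0] across cycles:
  0: (2,0).acc=0  regs=<0,0>
  1: (2,0).acc=0  regs=<0,0>
  2: (2,0).acc=29  regs=<4,29>
  3: (2,0).acc=93  regs=<6,93>
  4: (2,0).acc=32  regs=<5,32>
  5: (2,0).acc=0  regs=<0,0>
  6: (2,0).acc=0  regs=<0,0>
OS [3×3] PE[2][0] across cycles:
  0: (2,0).acc=0  regs=<0,0>
  1: (2,0).acc=0  regs=<0,0>
  2: (2,0).acc=8  regs=<1,8>
  3: (2,0).acc=17  regs=<9,1>
  4: (2,0).acc=32  regs=<5,3>
  5: (2,0).acc=32  regs=<0,0>
  6: (2,0).acc=32  regs=<0,0>
RS [3×3] PE[2][0] across cycles:
  0: (2,0).acc=0  regs=<0,0>
  1: (2,0).acc=0  regs=<0,0>
  2: (2,0).acc=8  regs=<8,8>
  3: (2,0).acc=2  regs=<2,2>
  4: (2,0).acc=7  regs=<7,7>
  5: (2,0).acc=0  regs=<0,0>
  6: (2,0).acc=0  regs=<0,0>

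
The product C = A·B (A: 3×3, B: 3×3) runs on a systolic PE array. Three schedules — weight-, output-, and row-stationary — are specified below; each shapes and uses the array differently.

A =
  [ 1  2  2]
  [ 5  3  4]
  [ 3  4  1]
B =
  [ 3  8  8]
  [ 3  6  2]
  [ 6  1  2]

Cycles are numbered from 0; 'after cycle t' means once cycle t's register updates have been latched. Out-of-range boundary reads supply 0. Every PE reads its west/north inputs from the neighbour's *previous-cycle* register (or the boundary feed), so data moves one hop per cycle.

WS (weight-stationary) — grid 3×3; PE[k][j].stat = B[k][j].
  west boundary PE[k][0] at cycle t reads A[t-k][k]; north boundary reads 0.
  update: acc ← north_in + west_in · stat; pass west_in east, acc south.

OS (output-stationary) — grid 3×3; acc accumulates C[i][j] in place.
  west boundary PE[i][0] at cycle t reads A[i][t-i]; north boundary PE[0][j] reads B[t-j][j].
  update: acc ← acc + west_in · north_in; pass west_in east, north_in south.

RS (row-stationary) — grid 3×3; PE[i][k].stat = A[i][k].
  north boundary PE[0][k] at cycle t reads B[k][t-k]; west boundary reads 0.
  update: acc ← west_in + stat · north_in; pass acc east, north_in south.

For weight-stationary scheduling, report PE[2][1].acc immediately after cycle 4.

PE[2][1].acc = 62

WS (3×3). Following PE[2][1] plus its west/north inputs:
  c0 r1c1: 0 / 0 / 0
  c0 r2c0: 0 / 0 / 0
  c0 r2c1: 0 / 0 / 0
  c1 r1c1: 0 / 0 / 0
  c1 r2c0: 0 / 0 / 0
  c1 r2c1: 0 / 0 / 0
  c2 r1c1: 20 / 2 / 20
  c2 r2c0: 21 / 2 / 21
  c2 r2c1: 0 / 0 / 0
  c3 r1c1: 58 / 3 / 58
  c3 r2c0: 48 / 4 / 48
  c3 r2c1: 22 / 2 / 22
  c4 r1c1: 48 / 4 / 48
  c4 r2c0: 27 / 1 / 27
  c4 r2c1: 62 / 4 / 62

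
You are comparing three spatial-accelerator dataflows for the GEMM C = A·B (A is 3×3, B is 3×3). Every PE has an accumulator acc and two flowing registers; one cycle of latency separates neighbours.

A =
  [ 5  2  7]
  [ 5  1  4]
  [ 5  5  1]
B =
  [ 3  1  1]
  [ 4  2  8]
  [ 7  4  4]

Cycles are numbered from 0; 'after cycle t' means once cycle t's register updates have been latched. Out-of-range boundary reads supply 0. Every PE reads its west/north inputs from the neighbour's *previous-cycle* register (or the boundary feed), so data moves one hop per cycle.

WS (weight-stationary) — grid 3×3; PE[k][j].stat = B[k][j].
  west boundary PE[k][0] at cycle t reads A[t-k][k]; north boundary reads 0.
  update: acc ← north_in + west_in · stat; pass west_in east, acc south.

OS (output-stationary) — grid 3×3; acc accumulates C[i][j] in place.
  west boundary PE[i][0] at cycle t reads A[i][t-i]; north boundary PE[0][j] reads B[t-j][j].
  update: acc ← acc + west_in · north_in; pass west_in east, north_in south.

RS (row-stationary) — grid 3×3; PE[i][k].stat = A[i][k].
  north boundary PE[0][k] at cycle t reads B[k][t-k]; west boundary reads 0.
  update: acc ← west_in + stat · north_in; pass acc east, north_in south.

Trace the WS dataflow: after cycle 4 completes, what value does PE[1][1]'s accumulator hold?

Tracing WS — 3×3 array, target PE[1][1]:
  t=0 PE[0][1]: acc=0 h=0 v=0
  t=0 PE[1][0]: acc=0 h=0 v=0
  t=0 PE[1][1]: acc=0 h=0 v=0
  t=1 PE[0][1]: acc=5 h=5 v=5
  t=1 PE[1][0]: acc=23 h=2 v=23
  t=1 PE[1][1]: acc=0 h=0 v=0
  t=2 PE[0][1]: acc=5 h=5 v=5
  t=2 PE[1][0]: acc=19 h=1 v=19
  t=2 PE[1][1]: acc=9 h=2 v=9
  t=3 PE[0][1]: acc=5 h=5 v=5
  t=3 PE[1][0]: acc=35 h=5 v=35
  t=3 PE[1][1]: acc=7 h=1 v=7
  t=4 PE[0][1]: acc=0 h=0 v=0
  t=4 PE[1][0]: acc=0 h=0 v=0
  t=4 PE[1][1]: acc=15 h=5 v=15

PE[1][1].acc = 15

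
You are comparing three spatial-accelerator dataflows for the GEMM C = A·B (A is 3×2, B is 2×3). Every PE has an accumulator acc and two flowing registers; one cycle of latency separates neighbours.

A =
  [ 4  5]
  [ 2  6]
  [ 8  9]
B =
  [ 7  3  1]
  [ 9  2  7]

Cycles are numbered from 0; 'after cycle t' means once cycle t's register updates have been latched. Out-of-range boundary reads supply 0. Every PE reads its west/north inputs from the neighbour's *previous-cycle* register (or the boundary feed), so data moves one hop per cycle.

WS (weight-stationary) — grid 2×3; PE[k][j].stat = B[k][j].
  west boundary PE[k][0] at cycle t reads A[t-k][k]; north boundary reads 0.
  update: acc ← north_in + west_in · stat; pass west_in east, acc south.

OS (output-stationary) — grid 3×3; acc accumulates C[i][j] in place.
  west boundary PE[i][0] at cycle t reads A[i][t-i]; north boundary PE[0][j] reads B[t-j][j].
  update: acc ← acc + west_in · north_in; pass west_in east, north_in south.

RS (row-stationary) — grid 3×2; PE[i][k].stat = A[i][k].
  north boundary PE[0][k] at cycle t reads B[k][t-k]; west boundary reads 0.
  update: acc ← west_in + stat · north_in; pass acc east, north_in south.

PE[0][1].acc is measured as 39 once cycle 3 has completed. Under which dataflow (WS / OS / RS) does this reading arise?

WS [2×3] PE[0][1] across cycles:
  cycle 0: PE[0][1] → acc 0, east 0, south 0
  cycle 1: PE[0][1] → acc 12, east 4, south 12
  cycle 2: PE[0][1] → acc 6, east 2, south 6
  cycle 3: PE[0][1] → acc 24, east 8, south 24
OS [3×3] PE[0][1] across cycles:
  cycle 0: PE[0][1] → acc 0, east 0, south 0
  cycle 1: PE[0][1] → acc 12, east 4, south 3
  cycle 2: PE[0][1] → acc 22, east 5, south 2
  cycle 3: PE[0][1] → acc 22, east 0, south 0
RS [3×2] PE[0][1] across cycles:
  cycle 0: PE[0][1] → acc 0, east 0, south 0
  cycle 1: PE[0][1] → acc 73, east 73, south 9
  cycle 2: PE[0][1] → acc 22, east 22, south 2
  cycle 3: PE[0][1] → acc 39, east 39, south 7

dataflow = RS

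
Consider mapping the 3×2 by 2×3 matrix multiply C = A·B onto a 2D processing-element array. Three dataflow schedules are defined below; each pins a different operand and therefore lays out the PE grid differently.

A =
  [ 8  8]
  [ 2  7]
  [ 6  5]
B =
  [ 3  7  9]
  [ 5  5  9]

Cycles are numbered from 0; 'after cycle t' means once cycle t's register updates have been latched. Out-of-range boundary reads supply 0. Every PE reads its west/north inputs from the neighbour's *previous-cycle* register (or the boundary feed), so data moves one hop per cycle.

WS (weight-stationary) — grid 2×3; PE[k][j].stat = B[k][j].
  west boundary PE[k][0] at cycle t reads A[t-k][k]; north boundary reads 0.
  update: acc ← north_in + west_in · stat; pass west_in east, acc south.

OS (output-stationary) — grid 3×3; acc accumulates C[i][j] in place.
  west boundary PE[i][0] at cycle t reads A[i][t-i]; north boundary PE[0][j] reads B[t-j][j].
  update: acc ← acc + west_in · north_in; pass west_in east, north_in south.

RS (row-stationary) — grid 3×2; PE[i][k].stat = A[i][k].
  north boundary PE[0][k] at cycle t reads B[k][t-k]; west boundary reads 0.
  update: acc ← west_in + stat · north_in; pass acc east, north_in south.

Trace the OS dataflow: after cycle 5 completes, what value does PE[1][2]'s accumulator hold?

OS 3×3: PE[1][2] cycle-by-cycle (with neighbour feeds):
  [0] (0,2) acc=0 (h:0 v:0)
  [0] (1,1) acc=0 (h:0 v:0)
  [0] (1,2) acc=0 (h:0 v:0)
  [1] (0,2) acc=0 (h:0 v:0)
  [1] (1,1) acc=0 (h:0 v:0)
  [1] (1,2) acc=0 (h:0 v:0)
  [2] (0,2) acc=72 (h:8 v:9)
  [2] (1,1) acc=14 (h:2 v:7)
  [2] (1,2) acc=0 (h:0 v:0)
  [3] (0,2) acc=144 (h:8 v:9)
  [3] (1,1) acc=49 (h:7 v:5)
  [3] (1,2) acc=18 (h:2 v:9)
  [4] (0,2) acc=144 (h:0 v:0)
  [4] (1,1) acc=49 (h:0 v:0)
  [4] (1,2) acc=81 (h:7 v:9)
  [5] (0,2) acc=144 (h:0 v:0)
  [5] (1,1) acc=49 (h:0 v:0)
  [5] (1,2) acc=81 (h:0 v:0)

PE[1][2].acc = 81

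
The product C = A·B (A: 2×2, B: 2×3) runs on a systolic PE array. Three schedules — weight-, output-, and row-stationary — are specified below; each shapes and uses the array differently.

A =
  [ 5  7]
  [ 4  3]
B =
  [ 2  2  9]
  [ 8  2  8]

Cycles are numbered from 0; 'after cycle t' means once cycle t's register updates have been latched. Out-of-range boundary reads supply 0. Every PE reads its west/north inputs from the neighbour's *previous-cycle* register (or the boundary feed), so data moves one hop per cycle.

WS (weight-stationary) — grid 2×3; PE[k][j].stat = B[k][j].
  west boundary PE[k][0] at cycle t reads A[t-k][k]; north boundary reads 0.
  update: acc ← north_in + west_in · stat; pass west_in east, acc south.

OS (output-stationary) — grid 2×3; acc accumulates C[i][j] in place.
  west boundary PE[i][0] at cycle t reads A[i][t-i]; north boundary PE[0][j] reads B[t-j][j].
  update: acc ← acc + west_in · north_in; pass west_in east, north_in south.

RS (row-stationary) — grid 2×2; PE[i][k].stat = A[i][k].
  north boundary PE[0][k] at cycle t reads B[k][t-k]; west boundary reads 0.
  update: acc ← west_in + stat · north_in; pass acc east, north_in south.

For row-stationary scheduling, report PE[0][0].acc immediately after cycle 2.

PE[0][0].acc = 45

RS (2×2). Following PE[0][0] plus its west/north inputs:
  [0] (0,0) acc=10 (h:10 v:2)
  [1] (0,0) acc=10 (h:10 v:2)
  [2] (0,0) acc=45 (h:45 v:9)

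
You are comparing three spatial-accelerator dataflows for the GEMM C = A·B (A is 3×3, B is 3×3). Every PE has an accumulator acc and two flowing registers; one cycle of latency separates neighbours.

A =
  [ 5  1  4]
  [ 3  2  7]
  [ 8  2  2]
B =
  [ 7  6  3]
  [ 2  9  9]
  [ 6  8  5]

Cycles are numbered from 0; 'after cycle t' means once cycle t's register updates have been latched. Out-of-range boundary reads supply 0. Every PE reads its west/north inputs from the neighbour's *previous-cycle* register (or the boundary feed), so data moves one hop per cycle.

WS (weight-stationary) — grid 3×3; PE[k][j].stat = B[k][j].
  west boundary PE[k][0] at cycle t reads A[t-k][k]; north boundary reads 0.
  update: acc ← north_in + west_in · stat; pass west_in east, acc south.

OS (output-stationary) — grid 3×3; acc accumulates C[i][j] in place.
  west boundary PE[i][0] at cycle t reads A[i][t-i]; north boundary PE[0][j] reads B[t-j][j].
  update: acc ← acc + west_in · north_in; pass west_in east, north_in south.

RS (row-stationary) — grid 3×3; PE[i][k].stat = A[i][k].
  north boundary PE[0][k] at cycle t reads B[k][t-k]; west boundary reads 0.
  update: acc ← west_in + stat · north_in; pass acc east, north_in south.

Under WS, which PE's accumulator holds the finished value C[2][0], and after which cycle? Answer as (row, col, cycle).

WS — PE[2][0] is where C[2][0] collects:
  cycle 0: PE[2][0] → acc 0, east 0, south 0
  cycle 1: PE[2][0] → acc 0, east 0, south 0
  cycle 2: PE[2][0] → acc 61, east 4, south 61
  cycle 3: PE[2][0] → acc 67, east 7, south 67
  cycle 4: PE[2][0] → acc 72, east 2, south 72

(row, col, cycle) = (2, 0, 4)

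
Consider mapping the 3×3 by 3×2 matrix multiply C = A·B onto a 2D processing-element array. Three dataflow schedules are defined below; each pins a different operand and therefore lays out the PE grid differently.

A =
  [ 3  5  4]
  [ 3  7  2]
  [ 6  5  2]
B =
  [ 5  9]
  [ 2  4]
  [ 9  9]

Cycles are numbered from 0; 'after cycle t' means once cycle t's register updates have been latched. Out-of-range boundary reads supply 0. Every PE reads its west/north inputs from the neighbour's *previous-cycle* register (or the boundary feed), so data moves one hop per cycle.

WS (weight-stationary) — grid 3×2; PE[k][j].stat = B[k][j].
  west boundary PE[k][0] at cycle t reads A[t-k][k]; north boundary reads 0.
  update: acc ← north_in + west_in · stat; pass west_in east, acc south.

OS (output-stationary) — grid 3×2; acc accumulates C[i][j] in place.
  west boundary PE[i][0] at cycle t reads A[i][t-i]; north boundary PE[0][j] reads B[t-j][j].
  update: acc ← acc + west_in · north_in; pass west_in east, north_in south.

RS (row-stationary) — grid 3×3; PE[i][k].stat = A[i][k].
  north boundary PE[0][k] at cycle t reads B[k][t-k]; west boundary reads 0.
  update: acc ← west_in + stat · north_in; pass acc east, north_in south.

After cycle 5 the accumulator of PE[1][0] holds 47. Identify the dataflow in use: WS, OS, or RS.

dataflow = OS

— WS: 3×2; PE[1][0] trace:
  @0  [1,0]  acc 0  |  →0  ↓0
  @1  [1,0]  acc 25  |  →5  ↓25
  @2  [1,0]  acc 29  |  →7  ↓29
  @3  [1,0]  acc 40  |  →5  ↓40
  @4  [1,0]  acc 0  |  →0  ↓0
  @5  [1,0]  acc 0  |  →0  ↓0
— OS: 3×2; PE[1][0] trace:
  @0  [1,0]  acc 0  |  →0  ↓0
  @1  [1,0]  acc 15  |  →3  ↓5
  @2  [1,0]  acc 29  |  →7  ↓2
  @3  [1,0]  acc 47  |  →2  ↓9
  @4  [1,0]  acc 47  |  →0  ↓0
  @5  [1,0]  acc 47  |  →0  ↓0
— RS: 3×3; PE[1][0] trace:
  @0  [1,0]  acc 0  |  →0  ↓0
  @1  [1,0]  acc 15  |  →15  ↓5
  @2  [1,0]  acc 27  |  →27  ↓9
  @3  [1,0]  acc 0  |  →0  ↓0
  @4  [1,0]  acc 0  |  →0  ↓0
  @5  [1,0]  acc 0  |  →0  ↓0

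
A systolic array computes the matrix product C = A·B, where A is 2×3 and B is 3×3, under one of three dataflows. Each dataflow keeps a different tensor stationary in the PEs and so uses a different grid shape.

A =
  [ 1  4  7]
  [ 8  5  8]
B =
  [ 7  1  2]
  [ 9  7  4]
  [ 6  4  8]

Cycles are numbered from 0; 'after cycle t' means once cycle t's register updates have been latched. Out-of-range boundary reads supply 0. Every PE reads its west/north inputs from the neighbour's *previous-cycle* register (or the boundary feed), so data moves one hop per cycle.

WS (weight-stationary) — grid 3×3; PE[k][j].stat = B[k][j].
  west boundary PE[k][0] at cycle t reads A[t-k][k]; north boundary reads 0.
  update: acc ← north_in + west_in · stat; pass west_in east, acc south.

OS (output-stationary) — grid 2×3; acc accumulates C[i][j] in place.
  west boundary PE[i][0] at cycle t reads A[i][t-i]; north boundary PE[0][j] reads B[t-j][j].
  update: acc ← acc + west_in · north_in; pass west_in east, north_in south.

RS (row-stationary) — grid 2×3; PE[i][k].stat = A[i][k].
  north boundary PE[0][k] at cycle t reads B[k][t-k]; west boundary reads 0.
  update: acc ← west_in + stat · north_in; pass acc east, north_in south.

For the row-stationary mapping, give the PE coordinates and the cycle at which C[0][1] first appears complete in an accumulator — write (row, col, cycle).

(row, col, cycle) = (0, 2, 3)

Under RS, C[0][1] lands at PE[0][2]:
  [0] (0,2) acc=0 (h:0 v:0)
  [1] (0,2) acc=0 (h:0 v:0)
  [2] (0,2) acc=85 (h:85 v:6)
  [3] (0,2) acc=57 (h:57 v:4)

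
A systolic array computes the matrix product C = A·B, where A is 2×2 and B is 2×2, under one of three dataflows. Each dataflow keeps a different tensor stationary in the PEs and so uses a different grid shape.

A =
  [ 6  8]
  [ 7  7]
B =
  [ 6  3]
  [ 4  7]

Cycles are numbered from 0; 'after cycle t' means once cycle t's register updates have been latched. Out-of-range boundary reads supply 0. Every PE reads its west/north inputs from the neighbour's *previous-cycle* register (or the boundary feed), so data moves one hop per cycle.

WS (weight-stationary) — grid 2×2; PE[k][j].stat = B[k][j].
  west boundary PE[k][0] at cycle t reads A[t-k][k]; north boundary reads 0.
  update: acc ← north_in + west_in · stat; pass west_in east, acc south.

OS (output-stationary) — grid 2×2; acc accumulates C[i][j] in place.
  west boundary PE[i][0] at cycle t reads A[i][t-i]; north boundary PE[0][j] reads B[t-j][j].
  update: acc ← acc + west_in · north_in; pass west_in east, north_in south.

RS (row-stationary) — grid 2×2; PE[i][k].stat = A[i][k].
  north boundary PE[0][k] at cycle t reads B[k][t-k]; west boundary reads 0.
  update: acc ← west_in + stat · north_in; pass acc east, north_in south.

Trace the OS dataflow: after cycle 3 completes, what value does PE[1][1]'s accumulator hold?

PE[1][1].acc = 70

OS (2×2). Following PE[1][1] plus its west/north inputs:
  after 0 — PE[0][1] acc=0, pass-E 0, pass-S 0
  after 0 — PE[1][0] acc=0, pass-E 0, pass-S 0
  after 0 — PE[1][1] acc=0, pass-E 0, pass-S 0
  after 1 — PE[0][1] acc=18, pass-E 6, pass-S 3
  after 1 — PE[1][0] acc=42, pass-E 7, pass-S 6
  after 1 — PE[1][1] acc=0, pass-E 0, pass-S 0
  after 2 — PE[0][1] acc=74, pass-E 8, pass-S 7
  after 2 — PE[1][0] acc=70, pass-E 7, pass-S 4
  after 2 — PE[1][1] acc=21, pass-E 7, pass-S 3
  after 3 — PE[0][1] acc=74, pass-E 0, pass-S 0
  after 3 — PE[1][0] acc=70, pass-E 0, pass-S 0
  after 3 — PE[1][1] acc=70, pass-E 7, pass-S 7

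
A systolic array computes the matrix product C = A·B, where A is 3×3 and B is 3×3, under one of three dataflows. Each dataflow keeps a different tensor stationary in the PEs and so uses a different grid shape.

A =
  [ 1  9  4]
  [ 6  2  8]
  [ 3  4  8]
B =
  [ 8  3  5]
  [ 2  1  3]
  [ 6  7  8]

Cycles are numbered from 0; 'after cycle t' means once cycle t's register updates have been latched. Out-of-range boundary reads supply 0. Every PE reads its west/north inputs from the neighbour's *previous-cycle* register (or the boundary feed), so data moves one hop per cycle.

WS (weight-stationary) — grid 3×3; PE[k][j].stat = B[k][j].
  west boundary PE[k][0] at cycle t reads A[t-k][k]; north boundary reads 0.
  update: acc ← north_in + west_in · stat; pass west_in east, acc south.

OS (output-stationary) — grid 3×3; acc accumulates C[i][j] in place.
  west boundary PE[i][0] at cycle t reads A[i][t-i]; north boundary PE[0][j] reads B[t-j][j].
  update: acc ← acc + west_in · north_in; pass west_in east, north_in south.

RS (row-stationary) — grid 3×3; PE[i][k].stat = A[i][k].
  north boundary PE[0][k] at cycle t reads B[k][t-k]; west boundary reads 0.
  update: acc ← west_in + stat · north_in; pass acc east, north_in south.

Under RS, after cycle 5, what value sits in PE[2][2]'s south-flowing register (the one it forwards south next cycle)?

register = 7

RS (3×3). Following PE[2][2] plus its west/north inputs:
  t=0 PE[1][2]: acc=0 h=0 v=0
  t=0 PE[2][1]: acc=0 h=0 v=0
  t=0 PE[2][2]: acc=0 h=0 v=0
  t=1 PE[1][2]: acc=0 h=0 v=0
  t=1 PE[2][1]: acc=0 h=0 v=0
  t=1 PE[2][2]: acc=0 h=0 v=0
  t=2 PE[1][2]: acc=0 h=0 v=0
  t=2 PE[2][1]: acc=0 h=0 v=0
  t=2 PE[2][2]: acc=0 h=0 v=0
  t=3 PE[1][2]: acc=100 h=100 v=6
  t=3 PE[2][1]: acc=32 h=32 v=2
  t=3 PE[2][2]: acc=0 h=0 v=0
  t=4 PE[1][2]: acc=76 h=76 v=7
  t=4 PE[2][1]: acc=13 h=13 v=1
  t=4 PE[2][2]: acc=80 h=80 v=6
  t=5 PE[1][2]: acc=100 h=100 v=8
  t=5 PE[2][1]: acc=27 h=27 v=3
  t=5 PE[2][2]: acc=69 h=69 v=7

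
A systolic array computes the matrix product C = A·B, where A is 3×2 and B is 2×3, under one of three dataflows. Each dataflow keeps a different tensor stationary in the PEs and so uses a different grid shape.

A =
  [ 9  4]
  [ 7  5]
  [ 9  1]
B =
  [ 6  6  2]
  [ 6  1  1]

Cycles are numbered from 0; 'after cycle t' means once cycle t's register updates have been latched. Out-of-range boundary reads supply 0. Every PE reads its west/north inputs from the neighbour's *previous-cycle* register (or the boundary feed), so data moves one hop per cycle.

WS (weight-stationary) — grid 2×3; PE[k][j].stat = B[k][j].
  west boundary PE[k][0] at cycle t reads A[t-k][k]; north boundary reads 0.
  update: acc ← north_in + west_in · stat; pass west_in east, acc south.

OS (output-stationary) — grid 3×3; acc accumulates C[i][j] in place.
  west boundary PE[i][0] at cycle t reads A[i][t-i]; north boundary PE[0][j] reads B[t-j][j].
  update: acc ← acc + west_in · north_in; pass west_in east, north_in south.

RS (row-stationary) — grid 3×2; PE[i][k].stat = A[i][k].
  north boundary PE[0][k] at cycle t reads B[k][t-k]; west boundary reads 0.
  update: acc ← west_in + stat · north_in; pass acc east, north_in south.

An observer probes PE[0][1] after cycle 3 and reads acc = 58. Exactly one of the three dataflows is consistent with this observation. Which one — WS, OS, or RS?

dataflow = OS

— WS: 2×3; PE[0][1] trace:
  c0 r0c1: 0 / 0 / 0
  c1 r0c1: 54 / 9 / 54
  c2 r0c1: 42 / 7 / 42
  c3 r0c1: 54 / 9 / 54
— OS: 3×3; PE[0][1] trace:
  c0 r0c1: 0 / 0 / 0
  c1 r0c1: 54 / 9 / 6
  c2 r0c1: 58 / 4 / 1
  c3 r0c1: 58 / 0 / 0
— RS: 3×2; PE[0][1] trace:
  c0 r0c1: 0 / 0 / 0
  c1 r0c1: 78 / 78 / 6
  c2 r0c1: 58 / 58 / 1
  c3 r0c1: 22 / 22 / 1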